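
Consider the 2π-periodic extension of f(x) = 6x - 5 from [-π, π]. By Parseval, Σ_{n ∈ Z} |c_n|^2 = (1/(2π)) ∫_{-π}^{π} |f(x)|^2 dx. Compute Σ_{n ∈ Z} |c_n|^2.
Σ |c_n|^2 = 12π^2 + 25

Expand and integrate term by term over [-π, π]:
  ∫ (6x)^2 dx = 36·(2π^3/3); ∫ 2·6·(-5)·x dx = 0 (odd integrand); ∫ (-5)^2 dx = 25·2π.
So (1/(2π)) ∫_{-π}^{π} (6x - 5)^2 dx = 36π^2/3 + 25 = 12π^2 + 25.
Parseval ⇒ Σ |c_n|^2 = 12π^2 + 25.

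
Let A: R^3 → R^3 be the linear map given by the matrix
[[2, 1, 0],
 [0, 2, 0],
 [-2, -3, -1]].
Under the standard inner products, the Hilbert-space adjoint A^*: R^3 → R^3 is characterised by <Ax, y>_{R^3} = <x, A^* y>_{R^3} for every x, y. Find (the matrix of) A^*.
A^* = A^T =
[[2, 0, -2],
 [1, 2, -3],
 [0, 0, -1]]

For real matrices with standard dot products, the defining identity <Ax, y> = <x, A^* y> gives (Ax)^T y = x^T (A^*) y, i.e. x^T A^T y = x^T (A^*) y. Since this holds for all x, y, we must have A^* = A^T. Therefore
A^* =
[[2, 0, -2],
 [1, 2, -3],
 [0, 0, -1]].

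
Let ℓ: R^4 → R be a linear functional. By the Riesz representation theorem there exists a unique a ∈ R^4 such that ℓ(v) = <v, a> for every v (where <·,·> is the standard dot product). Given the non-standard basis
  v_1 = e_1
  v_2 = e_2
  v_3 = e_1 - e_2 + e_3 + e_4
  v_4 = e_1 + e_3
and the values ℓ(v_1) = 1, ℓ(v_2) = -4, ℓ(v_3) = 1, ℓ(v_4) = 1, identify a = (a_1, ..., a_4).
a = (1, -4, 0, -4)

Write a = (a_1, ..., a_4) in the standard basis. For each basis vector v_i, ℓ(v_i) = <v_i, a> is a linear equation in the a_j's. Collect the n equations into a matrix system V a = ℓ, where row i of V is v_i (expressed in the standard basis). Since V is invertible (lower-triangular with 1s on the diagonal, up to permutation), solve by back-substitution:
  V =
[[1, 0, 0, 0],
 [0, 1, 0, 0],
 [1, -1, 1, 1],
 [1, 0, 1, 0]]
  V a = (1, -4, 1, 1)
Solving gives a = (1, -4, 0, -4).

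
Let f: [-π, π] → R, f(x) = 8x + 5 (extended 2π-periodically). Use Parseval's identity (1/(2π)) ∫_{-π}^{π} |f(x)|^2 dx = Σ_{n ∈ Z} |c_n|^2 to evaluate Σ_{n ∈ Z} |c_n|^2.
Σ |c_n|^2 = 64π^2/3 + 25

Expand and integrate term by term over [-π, π]:
  ∫ (8x)^2 dx = 64·(2π^3/3); ∫ 2·8·(5)·x dx = 0 (odd integrand); ∫ 5^2 dx = 25·2π.
So (1/(2π)) ∫_{-π}^{π} (8x + 5)^2 dx = 64π^2/3 + 25 = 64π^2/3 + 25.
Parseval ⇒ Σ |c_n|^2 = 64π^2/3 + 25.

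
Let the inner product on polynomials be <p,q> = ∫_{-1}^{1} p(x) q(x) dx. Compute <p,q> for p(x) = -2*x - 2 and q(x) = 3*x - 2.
<p,q> = 4

Expand the product: p(x)·q(x) = -6*x^2 - 2*x + 4.
∫_{-1}^{1} of each monomial x^k gives [2/(k+1) if k even, 0 if k odd]. Integrating term-by-term (or equivalently evaluating the antiderivative F(x) = -2*x^3 - x^2 + 4*x at the endpoints):
  F(1) − F(−1) = 1 − (-3) = 4.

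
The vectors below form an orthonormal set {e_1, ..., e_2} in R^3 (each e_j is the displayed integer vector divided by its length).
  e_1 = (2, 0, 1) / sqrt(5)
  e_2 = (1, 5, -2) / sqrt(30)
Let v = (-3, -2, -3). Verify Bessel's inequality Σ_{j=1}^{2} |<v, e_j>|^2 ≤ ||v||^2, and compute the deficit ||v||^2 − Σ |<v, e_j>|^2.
Σ |<v, e_j>|^2 = 107/6; ||v||^2 = 22; deficit = 25/6

Write each e_j = u_j / sqrt(<u_j, u_j>) where u_j is the displayed integer vector. Then <v, e_j> = <v, u_j> / sqrt(<u_j, u_j>), so |<v, e_j>|^2 = <v, u_j>^2 / <u_j, u_j>.
Coefficients: <v, e_1> = -9/sqrt(5), <v, e_2> = -7/sqrt(30).
Square and sum: Σ |<v, e_j>|^2 = 107/6.
Compute ||v||^2 = v·v = 22.
Deficit = 22 − 107/6 = 25/6 ≥ 0, confirming Bessel's inequality. (The deficit equals ||v − Σ <v,e_j> e_j||^2, the squared distance from v to span{e_j}.)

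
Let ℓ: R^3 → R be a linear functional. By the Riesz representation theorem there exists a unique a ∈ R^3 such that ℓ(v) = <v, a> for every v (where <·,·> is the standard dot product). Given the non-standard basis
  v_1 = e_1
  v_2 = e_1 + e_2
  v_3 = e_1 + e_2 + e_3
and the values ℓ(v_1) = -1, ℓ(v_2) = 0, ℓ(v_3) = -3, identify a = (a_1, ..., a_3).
a = (-1, 1, -3)

Write a = (a_1, ..., a_3) in the standard basis. For each basis vector v_i, ℓ(v_i) = <v_i, a> is a linear equation in the a_j's. Collect the n equations into a matrix system V a = ℓ, where row i of V is v_i (expressed in the standard basis). Since V is invertible (lower-triangular with 1s on the diagonal, up to permutation), solve by back-substitution:
  V =
[[1, 0, 0],
 [1, 1, 0],
 [1, 1, 1]]
  V a = (-1, 0, -3)
Solving gives a = (-1, 1, -3).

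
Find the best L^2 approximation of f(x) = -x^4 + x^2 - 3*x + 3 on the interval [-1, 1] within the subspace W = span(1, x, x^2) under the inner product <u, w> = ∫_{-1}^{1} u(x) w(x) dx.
g(x) = x^2/7 - 3*x + 108/35

The best approximation g ∈ W is the orthogonal projection of f onto W. Writing g = a_0 + a_1 x + a_2 x^2, the coefficients solve the normal equations G · a = b where
  G_{ij} = <φ_i, φ_j> and b_i = <f, φ_i>, with φ_0 = 1, φ_1 = x, φ_2 = x^2.
G =
  [2, 0, 2/3]
  [0, 2/3, 0]
  [2/3, 0, 2/5],
b = (94/15, -2, 74/35).
Solving gives a_0 = 108/35, a_1 = -3, a_2 = 1/7, so
  g(x) = x^2/7 - 3*x + 108/35.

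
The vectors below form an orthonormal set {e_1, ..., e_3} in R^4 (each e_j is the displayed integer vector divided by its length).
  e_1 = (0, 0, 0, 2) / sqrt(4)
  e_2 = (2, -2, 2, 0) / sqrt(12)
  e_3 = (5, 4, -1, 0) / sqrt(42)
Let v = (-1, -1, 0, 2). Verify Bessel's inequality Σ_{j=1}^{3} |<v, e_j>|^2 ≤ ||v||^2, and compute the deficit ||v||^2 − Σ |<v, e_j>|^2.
Σ |<v, e_j>|^2 = 83/14; ||v||^2 = 6; deficit = 1/14

Write each e_j = u_j / sqrt(<u_j, u_j>) where u_j is the displayed integer vector. Then <v, e_j> = <v, u_j> / sqrt(<u_j, u_j>), so |<v, e_j>|^2 = <v, u_j>^2 / <u_j, u_j>.
Coefficients: <v, e_1> = 4/sqrt(4), <v, e_2> = 0/sqrt(12), <v, e_3> = -9/sqrt(42).
Square and sum: Σ |<v, e_j>|^2 = 83/14.
Compute ||v||^2 = v·v = 6.
Deficit = 6 − 83/14 = 1/14 ≥ 0, confirming Bessel's inequality. (The deficit equals ||v − Σ <v,e_j> e_j||^2, the squared distance from v to span{e_j}.)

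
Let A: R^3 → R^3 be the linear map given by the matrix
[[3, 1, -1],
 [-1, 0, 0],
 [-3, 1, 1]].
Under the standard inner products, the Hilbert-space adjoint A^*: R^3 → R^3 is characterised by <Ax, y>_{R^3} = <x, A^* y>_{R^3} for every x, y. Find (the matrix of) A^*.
A^* = A^T =
[[3, -1, -3],
 [1, 0, 1],
 [-1, 0, 1]]

For real matrices with standard dot products, the defining identity <Ax, y> = <x, A^* y> gives (Ax)^T y = x^T (A^*) y, i.e. x^T A^T y = x^T (A^*) y. Since this holds for all x, y, we must have A^* = A^T. Therefore
A^* =
[[3, -1, -3],
 [1, 0, 1],
 [-1, 0, 1]].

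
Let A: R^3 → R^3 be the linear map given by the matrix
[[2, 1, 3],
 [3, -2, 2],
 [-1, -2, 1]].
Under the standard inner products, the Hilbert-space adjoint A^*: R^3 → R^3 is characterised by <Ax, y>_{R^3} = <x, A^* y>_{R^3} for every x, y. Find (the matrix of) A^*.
A^* = A^T =
[[2, 3, -1],
 [1, -2, -2],
 [3, 2, 1]]

For real matrices with standard dot products, the defining identity <Ax, y> = <x, A^* y> gives (Ax)^T y = x^T (A^*) y, i.e. x^T A^T y = x^T (A^*) y. Since this holds for all x, y, we must have A^* = A^T. Therefore
A^* =
[[2, 3, -1],
 [1, -2, -2],
 [3, 2, 1]].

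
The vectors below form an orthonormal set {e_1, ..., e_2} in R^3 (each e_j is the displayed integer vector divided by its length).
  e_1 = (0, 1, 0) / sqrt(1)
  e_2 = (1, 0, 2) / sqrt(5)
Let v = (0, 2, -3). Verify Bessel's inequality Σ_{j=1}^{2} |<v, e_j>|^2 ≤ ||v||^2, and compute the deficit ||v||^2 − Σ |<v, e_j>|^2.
Σ |<v, e_j>|^2 = 56/5; ||v||^2 = 13; deficit = 9/5

Write each e_j = u_j / sqrt(<u_j, u_j>) where u_j is the displayed integer vector. Then <v, e_j> = <v, u_j> / sqrt(<u_j, u_j>), so |<v, e_j>|^2 = <v, u_j>^2 / <u_j, u_j>.
Coefficients: <v, e_1> = 2/sqrt(1), <v, e_2> = -6/sqrt(5).
Square and sum: Σ |<v, e_j>|^2 = 56/5.
Compute ||v||^2 = v·v = 13.
Deficit = 13 − 56/5 = 9/5 ≥ 0, confirming Bessel's inequality. (The deficit equals ||v − Σ <v,e_j> e_j||^2, the squared distance from v to span{e_j}.)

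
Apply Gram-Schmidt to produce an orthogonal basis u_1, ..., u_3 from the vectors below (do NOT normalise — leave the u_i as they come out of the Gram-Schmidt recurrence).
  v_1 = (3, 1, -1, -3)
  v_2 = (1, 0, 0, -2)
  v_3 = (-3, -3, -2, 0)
Orthogonal basis:
  u_1 = (3, 1, -1, -3)
  u_2 = (-7/20, -9/20, 9/20, -13/20)
  u_3 = (-18/19, -34/19, -61/19, -9/19)

Apply the Gram-Schmidt recurrence
  u_1 = v_1
  u_i = v_i − Σ_{j<i} ((v_i · u_j) / (u_j · u_j)) · u_j.

Step by step this gives:
  u_1 = (3, 1, -1, -3)
  u_2 = (-7/20, -9/20, 9/20, -13/20)
  u_3 = (-18/19, -34/19, -61/19, -9/19)

Orthogonality check:
  u_2 · u_1 = 0 (should be 0)
  u_3 · u_1 = 0 (should be 0)
  u_3 · u_2 = 0 (should be 0)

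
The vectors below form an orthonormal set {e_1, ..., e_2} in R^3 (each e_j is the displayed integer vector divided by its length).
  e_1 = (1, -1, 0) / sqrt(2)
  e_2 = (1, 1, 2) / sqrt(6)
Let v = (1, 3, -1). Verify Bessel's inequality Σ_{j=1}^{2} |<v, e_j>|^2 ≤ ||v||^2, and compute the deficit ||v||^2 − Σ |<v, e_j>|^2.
Σ |<v, e_j>|^2 = 8/3; ||v||^2 = 11; deficit = 25/3

Write each e_j = u_j / sqrt(<u_j, u_j>) where u_j is the displayed integer vector. Then <v, e_j> = <v, u_j> / sqrt(<u_j, u_j>), so |<v, e_j>|^2 = <v, u_j>^2 / <u_j, u_j>.
Coefficients: <v, e_1> = -2/sqrt(2), <v, e_2> = 2/sqrt(6).
Square and sum: Σ |<v, e_j>|^2 = 8/3.
Compute ||v||^2 = v·v = 11.
Deficit = 11 − 8/3 = 25/3 ≥ 0, confirming Bessel's inequality. (The deficit equals ||v − Σ <v,e_j> e_j||^2, the squared distance from v to span{e_j}.)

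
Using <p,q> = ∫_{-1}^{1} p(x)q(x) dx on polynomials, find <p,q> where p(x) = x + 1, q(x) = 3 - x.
<p,q> = 16/3

Expand the product: p(x)·q(x) = -x^2 + 2*x + 3.
∫_{-1}^{1} of each monomial x^k gives [2/(k+1) if k even, 0 if k odd]. Integrating term-by-term (or equivalently evaluating the antiderivative F(x) = -x^3/3 + x^2 + 3*x at the endpoints):
  F(1) − F(−1) = 11/3 − (-5/3) = 16/3.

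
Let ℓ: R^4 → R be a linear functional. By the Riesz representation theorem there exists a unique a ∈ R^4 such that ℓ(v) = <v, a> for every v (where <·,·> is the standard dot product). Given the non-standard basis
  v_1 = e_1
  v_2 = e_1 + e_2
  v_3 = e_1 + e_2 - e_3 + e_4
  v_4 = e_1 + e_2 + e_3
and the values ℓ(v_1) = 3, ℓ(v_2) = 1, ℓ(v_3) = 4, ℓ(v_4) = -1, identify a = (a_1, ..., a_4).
a = (3, -2, -2, 1)

Write a = (a_1, ..., a_4) in the standard basis. For each basis vector v_i, ℓ(v_i) = <v_i, a> is a linear equation in the a_j's. Collect the n equations into a matrix system V a = ℓ, where row i of V is v_i (expressed in the standard basis). Since V is invertible (lower-triangular with 1s on the diagonal, up to permutation), solve by back-substitution:
  V =
[[1, 0, 0, 0],
 [1, 1, 0, 0],
 [1, 1, -1, 1],
 [1, 1, 1, 0]]
  V a = (3, 1, 4, -1)
Solving gives a = (3, -2, -2, 1).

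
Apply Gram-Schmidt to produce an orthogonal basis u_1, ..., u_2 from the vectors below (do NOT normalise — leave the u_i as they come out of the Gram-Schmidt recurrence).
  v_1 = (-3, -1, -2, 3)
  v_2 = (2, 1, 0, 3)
Orthogonal basis:
  u_1 = (-3, -1, -2, 3)
  u_2 = (52/23, 25/23, 4/23, 63/23)

Apply the Gram-Schmidt recurrence
  u_1 = v_1
  u_i = v_i − Σ_{j<i} ((v_i · u_j) / (u_j · u_j)) · u_j.

Step by step this gives:
  u_1 = (-3, -1, -2, 3)
  u_2 = (52/23, 25/23, 4/23, 63/23)

Orthogonality check:
  u_2 · u_1 = 0 (should be 0)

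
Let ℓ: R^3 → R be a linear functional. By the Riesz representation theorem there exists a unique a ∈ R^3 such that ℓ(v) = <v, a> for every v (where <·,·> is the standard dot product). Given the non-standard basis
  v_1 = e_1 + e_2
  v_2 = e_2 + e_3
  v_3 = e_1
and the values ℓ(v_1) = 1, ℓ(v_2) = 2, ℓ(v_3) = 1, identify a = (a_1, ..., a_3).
a = (1, 0, 2)

Write a = (a_1, ..., a_3) in the standard basis. For each basis vector v_i, ℓ(v_i) = <v_i, a> is a linear equation in the a_j's. Collect the n equations into a matrix system V a = ℓ, where row i of V is v_i (expressed in the standard basis). Since V is invertible (lower-triangular with 1s on the diagonal, up to permutation), solve by back-substitution:
  V =
[[1, 1, 0],
 [0, 1, 1],
 [1, 0, 0]]
  V a = (1, 2, 1)
Solving gives a = (1, 0, 2).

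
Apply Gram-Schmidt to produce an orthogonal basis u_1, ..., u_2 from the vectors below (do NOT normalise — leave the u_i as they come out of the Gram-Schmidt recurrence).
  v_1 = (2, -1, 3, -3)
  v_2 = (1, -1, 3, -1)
Orthogonal basis:
  u_1 = (2, -1, 3, -3)
  u_2 = (-7/23, -8/23, 24/23, 22/23)

Apply the Gram-Schmidt recurrence
  u_1 = v_1
  u_i = v_i − Σ_{j<i} ((v_i · u_j) / (u_j · u_j)) · u_j.

Step by step this gives:
  u_1 = (2, -1, 3, -3)
  u_2 = (-7/23, -8/23, 24/23, 22/23)

Orthogonality check:
  u_2 · u_1 = 0 (should be 0)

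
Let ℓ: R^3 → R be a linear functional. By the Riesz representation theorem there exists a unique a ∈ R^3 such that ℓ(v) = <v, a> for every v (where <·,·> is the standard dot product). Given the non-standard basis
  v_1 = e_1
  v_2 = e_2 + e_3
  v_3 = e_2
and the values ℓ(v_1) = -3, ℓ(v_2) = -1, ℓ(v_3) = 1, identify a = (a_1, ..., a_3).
a = (-3, 1, -2)

Write a = (a_1, ..., a_3) in the standard basis. For each basis vector v_i, ℓ(v_i) = <v_i, a> is a linear equation in the a_j's. Collect the n equations into a matrix system V a = ℓ, where row i of V is v_i (expressed in the standard basis). Since V is invertible (lower-triangular with 1s on the diagonal, up to permutation), solve by back-substitution:
  V =
[[1, 0, 0],
 [0, 1, 1],
 [0, 1, 0]]
  V a = (-3, -1, 1)
Solving gives a = (-3, 1, -2).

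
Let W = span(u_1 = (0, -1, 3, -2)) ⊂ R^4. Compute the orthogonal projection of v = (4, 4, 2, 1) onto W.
proj_W(v) = (0, 0, 0, 0)

Set up U = [u_1 | ... | u_1] ∈ R^(4×1). The projector onto W = col(U) is P = U (U^T U)^(-1) U^T.
Compute U^T U =
  [14],
and U^T v = (0).
Solve U^T U · c = U^T v for the coefficients: c = (0). The projection is proj_W(v) = U c.
Check: (v - proj_W(v)) · u_1 = 0  (should be 0).
Result: proj_W(v) = (0, 0, 0, 0).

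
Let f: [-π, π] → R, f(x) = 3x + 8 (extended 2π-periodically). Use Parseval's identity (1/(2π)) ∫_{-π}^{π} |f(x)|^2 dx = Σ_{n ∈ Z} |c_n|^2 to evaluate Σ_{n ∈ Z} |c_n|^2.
Σ |c_n|^2 = 3π^2 + 64

Expand and integrate term by term over [-π, π]:
  ∫ (3x)^2 dx = 9·(2π^3/3); ∫ 2·3·(8)·x dx = 0 (odd integrand); ∫ 8^2 dx = 64·2π.
So (1/(2π)) ∫_{-π}^{π} (3x + 8)^2 dx = 9π^2/3 + 64 = 3π^2 + 64.
Parseval ⇒ Σ |c_n|^2 = 3π^2 + 64.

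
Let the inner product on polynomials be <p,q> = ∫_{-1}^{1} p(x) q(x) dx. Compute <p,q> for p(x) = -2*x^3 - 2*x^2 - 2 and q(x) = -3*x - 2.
<p,q> = 196/15

Expand the product: p(x)·q(x) = 6*x^4 + 10*x^3 + 4*x^2 + 6*x + 4.
∫_{-1}^{1} of each monomial x^k gives [2/(k+1) if k even, 0 if k odd]. Integrating term-by-term (or equivalently evaluating the antiderivative F(x) = 6*x^5/5 + 5*x^4/2 + 4*x^3/3 + 3*x^2 + 4*x at the endpoints):
  F(1) − F(−1) = 361/30 − (-31/30) = 196/15.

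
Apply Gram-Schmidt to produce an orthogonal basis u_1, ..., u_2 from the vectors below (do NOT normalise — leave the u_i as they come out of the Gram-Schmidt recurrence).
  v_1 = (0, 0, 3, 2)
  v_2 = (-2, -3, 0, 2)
Orthogonal basis:
  u_1 = (0, 0, 3, 2)
  u_2 = (-2, -3, -12/13, 18/13)

Apply the Gram-Schmidt recurrence
  u_1 = v_1
  u_i = v_i − Σ_{j<i} ((v_i · u_j) / (u_j · u_j)) · u_j.

Step by step this gives:
  u_1 = (0, 0, 3, 2)
  u_2 = (-2, -3, -12/13, 18/13)

Orthogonality check:
  u_2 · u_1 = 0 (should be 0)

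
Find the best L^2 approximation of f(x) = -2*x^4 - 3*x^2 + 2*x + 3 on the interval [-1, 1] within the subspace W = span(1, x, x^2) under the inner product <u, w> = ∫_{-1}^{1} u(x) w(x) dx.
g(x) = -33*x^2/7 + 2*x + 111/35

The best approximation g ∈ W is the orthogonal projection of f onto W. Writing g = a_0 + a_1 x + a_2 x^2, the coefficients solve the normal equations G · a = b where
  G_{ij} = <φ_i, φ_j> and b_i = <f, φ_i>, with φ_0 = 1, φ_1 = x, φ_2 = x^2.
G =
  [2, 0, 2/3]
  [0, 2/3, 0]
  [2/3, 0, 2/5],
b = (16/5, 4/3, 8/35).
Solving gives a_0 = 111/35, a_1 = 2, a_2 = -33/7, so
  g(x) = -33*x^2/7 + 2*x + 111/35.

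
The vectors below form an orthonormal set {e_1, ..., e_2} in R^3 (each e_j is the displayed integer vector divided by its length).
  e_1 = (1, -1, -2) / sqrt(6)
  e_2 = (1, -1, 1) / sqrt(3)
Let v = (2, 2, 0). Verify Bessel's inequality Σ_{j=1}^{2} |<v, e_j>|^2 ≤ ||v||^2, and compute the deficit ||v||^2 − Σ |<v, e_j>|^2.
Σ |<v, e_j>|^2 = 0; ||v||^2 = 8; deficit = 8

Write each e_j = u_j / sqrt(<u_j, u_j>) where u_j is the displayed integer vector. Then <v, e_j> = <v, u_j> / sqrt(<u_j, u_j>), so |<v, e_j>|^2 = <v, u_j>^2 / <u_j, u_j>.
Coefficients: <v, e_1> = 0/sqrt(6), <v, e_2> = 0/sqrt(3).
Square and sum: Σ |<v, e_j>|^2 = 0.
Compute ||v||^2 = v·v = 8.
Deficit = 8 − 0 = 8 ≥ 0, confirming Bessel's inequality. (The deficit equals ||v − Σ <v,e_j> e_j||^2, the squared distance from v to span{e_j}.)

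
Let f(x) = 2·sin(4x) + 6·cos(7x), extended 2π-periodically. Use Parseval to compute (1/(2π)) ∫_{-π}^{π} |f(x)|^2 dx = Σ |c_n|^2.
Σ |c_n|^2 = 20

Expand |f|^2 and use orthogonality of {sin(nx), cos(mx)} on [-π, π]:
  ∫_{-π}^{π} sin(nx)^2 dx = π, ∫ cos(mx)^2 dx = π, and cross terms integrate to 0.
So ∫_{-π}^{π} f(x)^2 dx = 2^2 · π + 6^2 · π = (4 + 36)π.
Divide by 2π: (4 + 36)/2 = 20.
By Parseval, this equals Σ |c_n|^2.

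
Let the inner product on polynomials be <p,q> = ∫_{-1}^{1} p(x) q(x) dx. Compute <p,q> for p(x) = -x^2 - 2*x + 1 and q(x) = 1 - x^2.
<p,q> = 16/15

Expand the product: p(x)·q(x) = x^4 + 2*x^3 - 2*x^2 - 2*x + 1.
∫_{-1}^{1} of each monomial x^k gives [2/(k+1) if k even, 0 if k odd]. Integrating term-by-term (or equivalently evaluating the antiderivative F(x) = x^5/5 + x^4/2 - 2*x^3/3 - x^2 + x at the endpoints):
  F(1) − F(−1) = 1/30 − (-31/30) = 16/15.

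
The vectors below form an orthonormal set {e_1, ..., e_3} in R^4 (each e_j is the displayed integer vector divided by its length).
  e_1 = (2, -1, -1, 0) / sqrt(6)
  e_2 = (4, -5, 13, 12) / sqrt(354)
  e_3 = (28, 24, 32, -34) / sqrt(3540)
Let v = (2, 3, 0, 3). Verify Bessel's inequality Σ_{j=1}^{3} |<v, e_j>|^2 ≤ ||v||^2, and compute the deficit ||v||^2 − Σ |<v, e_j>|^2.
Σ |<v, e_j>|^2 = 41/15; ||v||^2 = 22; deficit = 289/15

Write each e_j = u_j / sqrt(<u_j, u_j>) where u_j is the displayed integer vector. Then <v, e_j> = <v, u_j> / sqrt(<u_j, u_j>), so |<v, e_j>|^2 = <v, u_j>^2 / <u_j, u_j>.
Coefficients: <v, e_1> = 1/sqrt(6), <v, e_2> = 29/sqrt(354), <v, e_3> = 26/sqrt(3540).
Square and sum: Σ |<v, e_j>|^2 = 41/15.
Compute ||v||^2 = v·v = 22.
Deficit = 22 − 41/15 = 289/15 ≥ 0, confirming Bessel's inequality. (The deficit equals ||v − Σ <v,e_j> e_j||^2, the squared distance from v to span{e_j}.)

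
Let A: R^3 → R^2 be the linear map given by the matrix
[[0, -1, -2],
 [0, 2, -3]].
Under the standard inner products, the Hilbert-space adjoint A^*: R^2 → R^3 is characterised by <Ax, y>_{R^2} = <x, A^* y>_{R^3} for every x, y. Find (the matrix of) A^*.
A^* = A^T =
[[0, 0],
 [-1, 2],
 [-2, -3]]

For real matrices with standard dot products, the defining identity <Ax, y> = <x, A^* y> gives (Ax)^T y = x^T (A^*) y, i.e. x^T A^T y = x^T (A^*) y. Since this holds for all x, y, we must have A^* = A^T. Therefore
A^* =
[[0, 0],
 [-1, 2],
 [-2, -3]].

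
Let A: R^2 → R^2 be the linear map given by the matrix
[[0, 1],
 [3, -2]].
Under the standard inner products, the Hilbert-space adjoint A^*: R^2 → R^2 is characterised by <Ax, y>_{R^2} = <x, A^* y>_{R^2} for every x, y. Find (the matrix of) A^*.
A^* = A^T =
[[0, 3],
 [1, -2]]

For real matrices with standard dot products, the defining identity <Ax, y> = <x, A^* y> gives (Ax)^T y = x^T (A^*) y, i.e. x^T A^T y = x^T (A^*) y. Since this holds for all x, y, we must have A^* = A^T. Therefore
A^* =
[[0, 3],
 [1, -2]].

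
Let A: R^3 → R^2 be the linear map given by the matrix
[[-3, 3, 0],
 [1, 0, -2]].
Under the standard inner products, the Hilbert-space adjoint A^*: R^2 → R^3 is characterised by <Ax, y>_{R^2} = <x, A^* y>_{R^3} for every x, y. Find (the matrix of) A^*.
A^* = A^T =
[[-3, 1],
 [3, 0],
 [0, -2]]

For real matrices with standard dot products, the defining identity <Ax, y> = <x, A^* y> gives (Ax)^T y = x^T (A^*) y, i.e. x^T A^T y = x^T (A^*) y. Since this holds for all x, y, we must have A^* = A^T. Therefore
A^* =
[[-3, 1],
 [3, 0],
 [0, -2]].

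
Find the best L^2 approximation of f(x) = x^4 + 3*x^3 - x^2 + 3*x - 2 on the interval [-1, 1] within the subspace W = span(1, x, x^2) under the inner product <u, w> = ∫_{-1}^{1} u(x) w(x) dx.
g(x) = -x^2/7 + 24*x/5 - 73/35

The best approximation g ∈ W is the orthogonal projection of f onto W. Writing g = a_0 + a_1 x + a_2 x^2, the coefficients solve the normal equations G · a = b where
  G_{ij} = <φ_i, φ_j> and b_i = <f, φ_i>, with φ_0 = 1, φ_1 = x, φ_2 = x^2.
G =
  [2, 0, 2/3]
  [0, 2/3, 0]
  [2/3, 0, 2/5],
b = (-64/15, 16/5, -152/105).
Solving gives a_0 = -73/35, a_1 = 24/5, a_2 = -1/7, so
  g(x) = -x^2/7 + 24*x/5 - 73/35.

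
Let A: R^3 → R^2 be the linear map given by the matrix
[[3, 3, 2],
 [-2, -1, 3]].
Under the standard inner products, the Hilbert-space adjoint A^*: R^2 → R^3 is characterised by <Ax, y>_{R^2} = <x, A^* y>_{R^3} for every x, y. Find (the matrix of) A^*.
A^* = A^T =
[[3, -2],
 [3, -1],
 [2, 3]]

For real matrices with standard dot products, the defining identity <Ax, y> = <x, A^* y> gives (Ax)^T y = x^T (A^*) y, i.e. x^T A^T y = x^T (A^*) y. Since this holds for all x, y, we must have A^* = A^T. Therefore
A^* =
[[3, -2],
 [3, -1],
 [2, 3]].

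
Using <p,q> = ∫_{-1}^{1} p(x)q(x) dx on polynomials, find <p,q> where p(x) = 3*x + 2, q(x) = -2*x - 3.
<p,q> = -16

Expand the product: p(x)·q(x) = -6*x^2 - 13*x - 6.
∫_{-1}^{1} of each monomial x^k gives [2/(k+1) if k even, 0 if k odd]. Integrating term-by-term (or equivalently evaluating the antiderivative F(x) = -2*x^3 - 13*x^2/2 - 6*x at the endpoints):
  F(1) − F(−1) = -29/2 − (3/2) = -16.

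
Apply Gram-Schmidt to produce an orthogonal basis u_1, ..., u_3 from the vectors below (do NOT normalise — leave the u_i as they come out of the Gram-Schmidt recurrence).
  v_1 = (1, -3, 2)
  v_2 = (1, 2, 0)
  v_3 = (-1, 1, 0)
Orthogonal basis:
  u_1 = (1, -3, 2)
  u_2 = (19/14, 13/14, 5/7)
  u_3 = (-8/15, 4/15, 2/3)

Apply the Gram-Schmidt recurrence
  u_1 = v_1
  u_i = v_i − Σ_{j<i} ((v_i · u_j) / (u_j · u_j)) · u_j.

Step by step this gives:
  u_1 = (1, -3, 2)
  u_2 = (19/14, 13/14, 5/7)
  u_3 = (-8/15, 4/15, 2/3)

Orthogonality check:
  u_2 · u_1 = 0 (should be 0)
  u_3 · u_1 = 0 (should be 0)
  u_3 · u_2 = 0 (should be 0)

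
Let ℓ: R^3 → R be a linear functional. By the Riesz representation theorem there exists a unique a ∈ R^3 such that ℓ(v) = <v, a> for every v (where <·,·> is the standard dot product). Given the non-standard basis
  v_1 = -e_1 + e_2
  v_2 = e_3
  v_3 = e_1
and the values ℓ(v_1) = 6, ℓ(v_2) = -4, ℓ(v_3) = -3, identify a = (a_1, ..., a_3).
a = (-3, 3, -4)

Write a = (a_1, ..., a_3) in the standard basis. For each basis vector v_i, ℓ(v_i) = <v_i, a> is a linear equation in the a_j's. Collect the n equations into a matrix system V a = ℓ, where row i of V is v_i (expressed in the standard basis). Since V is invertible (lower-triangular with 1s on the diagonal, up to permutation), solve by back-substitution:
  V =
[[-1, 1, 0],
 [0, 0, 1],
 [1, 0, 0]]
  V a = (6, -4, -3)
Solving gives a = (-3, 3, -4).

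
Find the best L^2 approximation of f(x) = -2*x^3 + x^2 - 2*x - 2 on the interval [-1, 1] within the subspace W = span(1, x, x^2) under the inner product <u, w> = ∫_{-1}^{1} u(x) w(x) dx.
g(x) = x^2 - 16*x/5 - 2

The best approximation g ∈ W is the orthogonal projection of f onto W. Writing g = a_0 + a_1 x + a_2 x^2, the coefficients solve the normal equations G · a = b where
  G_{ij} = <φ_i, φ_j> and b_i = <f, φ_i>, with φ_0 = 1, φ_1 = x, φ_2 = x^2.
G =
  [2, 0, 2/3]
  [0, 2/3, 0]
  [2/3, 0, 2/5],
b = (-10/3, -32/15, -14/15).
Solving gives a_0 = -2, a_1 = -16/5, a_2 = 1, so
  g(x) = x^2 - 16*x/5 - 2.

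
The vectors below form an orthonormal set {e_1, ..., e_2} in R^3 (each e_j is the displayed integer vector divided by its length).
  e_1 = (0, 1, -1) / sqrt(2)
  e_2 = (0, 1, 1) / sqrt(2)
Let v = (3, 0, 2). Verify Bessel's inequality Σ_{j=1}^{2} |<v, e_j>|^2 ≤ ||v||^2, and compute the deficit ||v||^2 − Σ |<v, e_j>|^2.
Σ |<v, e_j>|^2 = 4; ||v||^2 = 13; deficit = 9

Write each e_j = u_j / sqrt(<u_j, u_j>) where u_j is the displayed integer vector. Then <v, e_j> = <v, u_j> / sqrt(<u_j, u_j>), so |<v, e_j>|^2 = <v, u_j>^2 / <u_j, u_j>.
Coefficients: <v, e_1> = -2/sqrt(2), <v, e_2> = 2/sqrt(2).
Square and sum: Σ |<v, e_j>|^2 = 4.
Compute ||v||^2 = v·v = 13.
Deficit = 13 − 4 = 9 ≥ 0, confirming Bessel's inequality. (The deficit equals ||v − Σ <v,e_j> e_j||^2, the squared distance from v to span{e_j}.)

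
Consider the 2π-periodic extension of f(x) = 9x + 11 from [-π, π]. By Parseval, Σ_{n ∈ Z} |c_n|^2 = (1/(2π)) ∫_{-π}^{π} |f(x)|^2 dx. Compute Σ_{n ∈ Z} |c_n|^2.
Σ |c_n|^2 = 27π^2 + 121

Expand and integrate term by term over [-π, π]:
  ∫ (9x)^2 dx = 81·(2π^3/3); ∫ 2·9·(11)·x dx = 0 (odd integrand); ∫ 11^2 dx = 121·2π.
So (1/(2π)) ∫_{-π}^{π} (9x + 11)^2 dx = 81π^2/3 + 121 = 27π^2 + 121.
Parseval ⇒ Σ |c_n|^2 = 27π^2 + 121.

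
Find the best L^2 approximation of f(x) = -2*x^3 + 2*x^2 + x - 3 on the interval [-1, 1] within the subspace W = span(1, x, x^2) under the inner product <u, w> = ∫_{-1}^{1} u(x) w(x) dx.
g(x) = 2*x^2 - x/5 - 3

The best approximation g ∈ W is the orthogonal projection of f onto W. Writing g = a_0 + a_1 x + a_2 x^2, the coefficients solve the normal equations G · a = b where
  G_{ij} = <φ_i, φ_j> and b_i = <f, φ_i>, with φ_0 = 1, φ_1 = x, φ_2 = x^2.
G =
  [2, 0, 2/3]
  [0, 2/3, 0]
  [2/3, 0, 2/5],
b = (-14/3, -2/15, -6/5).
Solving gives a_0 = -3, a_1 = -1/5, a_2 = 2, so
  g(x) = 2*x^2 - x/5 - 3.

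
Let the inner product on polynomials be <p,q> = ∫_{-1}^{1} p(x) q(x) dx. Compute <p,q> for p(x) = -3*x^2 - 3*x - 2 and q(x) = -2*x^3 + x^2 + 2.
<p,q> = -182/15

Expand the product: p(x)·q(x) = 6*x^5 + 3*x^4 + x^3 - 8*x^2 - 6*x - 4.
∫_{-1}^{1} of each monomial x^k gives [2/(k+1) if k even, 0 if k odd]. Integrating term-by-term (or equivalently evaluating the antiderivative F(x) = x^6 + 3*x^5/5 + x^4/4 - 8*x^3/3 - 3*x^2 - 4*x at the endpoints):
  F(1) − F(−1) = -469/60 − (259/60) = -182/15.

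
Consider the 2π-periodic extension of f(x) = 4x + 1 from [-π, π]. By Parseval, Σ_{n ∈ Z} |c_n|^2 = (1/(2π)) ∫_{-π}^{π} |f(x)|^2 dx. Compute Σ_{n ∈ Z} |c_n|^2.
Σ |c_n|^2 = 16π^2/3 + 1

Expand and integrate term by term over [-π, π]:
  ∫ (4x)^2 dx = 16·(2π^3/3); ∫ 2·4·(1)·x dx = 0 (odd integrand); ∫ 1^2 dx = 1·2π.
So (1/(2π)) ∫_{-π}^{π} (4x + 1)^2 dx = 16π^2/3 + 1 = 16π^2/3 + 1.
Parseval ⇒ Σ |c_n|^2 = 16π^2/3 + 1.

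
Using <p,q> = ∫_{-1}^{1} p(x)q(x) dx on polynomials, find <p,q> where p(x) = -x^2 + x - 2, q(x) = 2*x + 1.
<p,q> = -10/3

Expand the product: p(x)·q(x) = -2*x^3 + x^2 - 3*x - 2.
∫_{-1}^{1} of each monomial x^k gives [2/(k+1) if k even, 0 if k odd]. Integrating term-by-term (or equivalently evaluating the antiderivative F(x) = -x^4/2 + x^3/3 - 3*x^2/2 - 2*x at the endpoints):
  F(1) − F(−1) = -11/3 − (-1/3) = -10/3.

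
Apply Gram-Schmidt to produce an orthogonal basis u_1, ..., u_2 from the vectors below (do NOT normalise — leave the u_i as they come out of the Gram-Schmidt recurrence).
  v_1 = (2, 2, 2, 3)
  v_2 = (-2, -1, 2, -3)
Orthogonal basis:
  u_1 = (2, 2, 2, 3)
  u_2 = (-20/21, 1/21, 64/21, -10/7)

Apply the Gram-Schmidt recurrence
  u_1 = v_1
  u_i = v_i − Σ_{j<i} ((v_i · u_j) / (u_j · u_j)) · u_j.

Step by step this gives:
  u_1 = (2, 2, 2, 3)
  u_2 = (-20/21, 1/21, 64/21, -10/7)

Orthogonality check:
  u_2 · u_1 = 0 (should be 0)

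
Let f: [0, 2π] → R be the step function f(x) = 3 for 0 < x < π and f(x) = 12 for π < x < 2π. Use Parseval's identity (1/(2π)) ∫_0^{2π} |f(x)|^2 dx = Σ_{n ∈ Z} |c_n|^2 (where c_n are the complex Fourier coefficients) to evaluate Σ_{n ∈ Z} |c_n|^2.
Σ |c_n|^2 = 153/2

Parseval equates the L^2 energy of f (normalised by 1/(2π)) with the ℓ^2 sum of its Fourier coefficients: (1/(2π)) ∫_0^{2π} |f|^2 = Σ |c_n|^2.
Compute the left side: (1/(2π)) [∫_0^π 3^2 dx + ∫_π^{2π} 12^2 dx] = (1/(2π)) · (9π + 144π) = (9 + 144)/2 = 153/2.
So Σ_{n ∈ Z} |c_n|^2 = 153/2.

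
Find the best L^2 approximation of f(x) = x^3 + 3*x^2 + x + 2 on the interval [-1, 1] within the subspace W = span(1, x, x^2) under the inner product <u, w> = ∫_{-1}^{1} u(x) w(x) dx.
g(x) = 3*x^2 + 8*x/5 + 2

The best approximation g ∈ W is the orthogonal projection of f onto W. Writing g = a_0 + a_1 x + a_2 x^2, the coefficients solve the normal equations G · a = b where
  G_{ij} = <φ_i, φ_j> and b_i = <f, φ_i>, with φ_0 = 1, φ_1 = x, φ_2 = x^2.
G =
  [2, 0, 2/3]
  [0, 2/3, 0]
  [2/3, 0, 2/5],
b = (6, 16/15, 38/15).
Solving gives a_0 = 2, a_1 = 8/5, a_2 = 3, so
  g(x) = 3*x^2 + 8*x/5 + 2.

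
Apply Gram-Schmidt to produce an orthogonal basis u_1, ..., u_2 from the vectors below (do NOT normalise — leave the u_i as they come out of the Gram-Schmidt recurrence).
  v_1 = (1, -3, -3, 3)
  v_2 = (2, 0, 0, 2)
Orthogonal basis:
  u_1 = (1, -3, -3, 3)
  u_2 = (12/7, 6/7, 6/7, 8/7)

Apply the Gram-Schmidt recurrence
  u_1 = v_1
  u_i = v_i − Σ_{j<i} ((v_i · u_j) / (u_j · u_j)) · u_j.

Step by step this gives:
  u_1 = (1, -3, -3, 3)
  u_2 = (12/7, 6/7, 6/7, 8/7)

Orthogonality check:
  u_2 · u_1 = 0 (should be 0)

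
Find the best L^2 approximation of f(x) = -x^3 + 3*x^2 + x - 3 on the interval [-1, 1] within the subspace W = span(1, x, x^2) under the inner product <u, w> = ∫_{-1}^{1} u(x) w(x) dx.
g(x) = 3*x^2 + 2*x/5 - 3

The best approximation g ∈ W is the orthogonal projection of f onto W. Writing g = a_0 + a_1 x + a_2 x^2, the coefficients solve the normal equations G · a = b where
  G_{ij} = <φ_i, φ_j> and b_i = <f, φ_i>, with φ_0 = 1, φ_1 = x, φ_2 = x^2.
G =
  [2, 0, 2/3]
  [0, 2/3, 0]
  [2/3, 0, 2/5],
b = (-4, 4/15, -4/5).
Solving gives a_0 = -3, a_1 = 2/5, a_2 = 3, so
  g(x) = 3*x^2 + 2*x/5 - 3.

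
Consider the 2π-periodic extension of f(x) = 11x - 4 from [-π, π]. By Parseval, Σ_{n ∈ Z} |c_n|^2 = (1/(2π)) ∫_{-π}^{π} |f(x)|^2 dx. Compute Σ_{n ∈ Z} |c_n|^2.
Σ |c_n|^2 = 121π^2/3 + 16

Expand and integrate term by term over [-π, π]:
  ∫ (11x)^2 dx = 121·(2π^3/3); ∫ 2·11·(-4)·x dx = 0 (odd integrand); ∫ (-4)^2 dx = 16·2π.
So (1/(2π)) ∫_{-π}^{π} (11x - 4)^2 dx = 121π^2/3 + 16 = 121π^2/3 + 16.
Parseval ⇒ Σ |c_n|^2 = 121π^2/3 + 16.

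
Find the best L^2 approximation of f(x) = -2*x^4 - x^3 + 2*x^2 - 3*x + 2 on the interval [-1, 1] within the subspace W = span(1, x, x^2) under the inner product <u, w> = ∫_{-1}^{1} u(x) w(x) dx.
g(x) = 2*x^2/7 - 18*x/5 + 76/35

The best approximation g ∈ W is the orthogonal projection of f onto W. Writing g = a_0 + a_1 x + a_2 x^2, the coefficients solve the normal equations G · a = b where
  G_{ij} = <φ_i, φ_j> and b_i = <f, φ_i>, with φ_0 = 1, φ_1 = x, φ_2 = x^2.
G =
  [2, 0, 2/3]
  [0, 2/3, 0]
  [2/3, 0, 2/5],
b = (68/15, -12/5, 164/105).
Solving gives a_0 = 76/35, a_1 = -18/5, a_2 = 2/7, so
  g(x) = 2*x^2/7 - 18*x/5 + 76/35.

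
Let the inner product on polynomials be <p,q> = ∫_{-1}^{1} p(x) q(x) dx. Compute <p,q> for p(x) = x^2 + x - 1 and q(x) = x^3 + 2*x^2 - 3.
<p,q> = 58/15

Expand the product: p(x)·q(x) = x^5 + 3*x^4 + x^3 - 5*x^2 - 3*x + 3.
∫_{-1}^{1} of each monomial x^k gives [2/(k+1) if k even, 0 if k odd]. Integrating term-by-term (or equivalently evaluating the antiderivative F(x) = x^6/6 + 3*x^5/5 + x^4/4 - 5*x^3/3 - 3*x^2/2 + 3*x at the endpoints):
  F(1) − F(−1) = 17/20 − (-181/60) = 58/15.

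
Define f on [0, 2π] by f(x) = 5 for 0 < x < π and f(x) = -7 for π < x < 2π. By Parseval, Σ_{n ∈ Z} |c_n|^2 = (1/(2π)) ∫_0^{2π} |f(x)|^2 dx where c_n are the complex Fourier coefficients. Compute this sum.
Σ |c_n|^2 = 37

Parseval equates the L^2 energy of f (normalised by 1/(2π)) with the ℓ^2 sum of its Fourier coefficients: (1/(2π)) ∫_0^{2π} |f|^2 = Σ |c_n|^2.
Compute the left side: (1/(2π)) [∫_0^π 5^2 dx + ∫_π^{2π} (-7)^2 dx] = (1/(2π)) · (25π + 49π) = (25 + 49)/2 = 37.
So Σ_{n ∈ Z} |c_n|^2 = 37.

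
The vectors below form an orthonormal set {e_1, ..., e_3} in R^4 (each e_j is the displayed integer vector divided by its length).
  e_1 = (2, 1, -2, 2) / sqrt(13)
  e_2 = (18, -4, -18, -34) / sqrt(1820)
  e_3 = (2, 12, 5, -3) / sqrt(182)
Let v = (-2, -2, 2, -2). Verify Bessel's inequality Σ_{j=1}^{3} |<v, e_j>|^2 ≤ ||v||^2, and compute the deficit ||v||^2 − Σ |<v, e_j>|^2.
Σ |<v, e_j>|^2 = 1032/65; ||v||^2 = 16; deficit = 8/65

Write each e_j = u_j / sqrt(<u_j, u_j>) where u_j is the displayed integer vector. Then <v, e_j> = <v, u_j> / sqrt(<u_j, u_j>), so |<v, e_j>|^2 = <v, u_j>^2 / <u_j, u_j>.
Coefficients: <v, e_1> = -14/sqrt(13), <v, e_2> = 4/sqrt(1820), <v, e_3> = -12/sqrt(182).
Square and sum: Σ |<v, e_j>|^2 = 1032/65.
Compute ||v||^2 = v·v = 16.
Deficit = 16 − 1032/65 = 8/65 ≥ 0, confirming Bessel's inequality. (The deficit equals ||v − Σ <v,e_j> e_j||^2, the squared distance from v to span{e_j}.)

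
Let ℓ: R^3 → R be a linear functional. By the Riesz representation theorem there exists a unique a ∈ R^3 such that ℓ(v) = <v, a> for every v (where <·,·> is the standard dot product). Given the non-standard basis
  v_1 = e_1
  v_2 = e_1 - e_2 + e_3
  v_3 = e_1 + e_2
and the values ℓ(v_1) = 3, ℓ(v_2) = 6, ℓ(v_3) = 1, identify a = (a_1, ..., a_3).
a = (3, -2, 1)

Write a = (a_1, ..., a_3) in the standard basis. For each basis vector v_i, ℓ(v_i) = <v_i, a> is a linear equation in the a_j's. Collect the n equations into a matrix system V a = ℓ, where row i of V is v_i (expressed in the standard basis). Since V is invertible (lower-triangular with 1s on the diagonal, up to permutation), solve by back-substitution:
  V =
[[1, 0, 0],
 [1, -1, 1],
 [1, 1, 0]]
  V a = (3, 6, 1)
Solving gives a = (3, -2, 1).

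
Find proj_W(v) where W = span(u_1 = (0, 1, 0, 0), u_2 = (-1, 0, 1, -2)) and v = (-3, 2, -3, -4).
proj_W(v) = (-4/3, 2, 4/3, -8/3)

Set up U = [u_1 | ... | u_2] ∈ R^(4×2). The projector onto W = col(U) is P = U (U^T U)^(-1) U^T.
Compute U^T U =
  [1, 0]
  [0, 6],
and U^T v = (2, 8).
Solve U^T U · c = U^T v for the coefficients: c = (2, 4/3). The projection is proj_W(v) = U c.
Check: (v - proj_W(v)) · u_1 = 0  (should be 0).
Check: (v - proj_W(v)) · u_2 = 0  (should be 0).
Result: proj_W(v) = (-4/3, 2, 4/3, -8/3).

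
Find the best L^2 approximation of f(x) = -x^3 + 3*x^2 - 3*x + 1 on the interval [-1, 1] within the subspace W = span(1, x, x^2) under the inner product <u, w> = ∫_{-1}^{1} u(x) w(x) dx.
g(x) = 3*x^2 - 18*x/5 + 1

The best approximation g ∈ W is the orthogonal projection of f onto W. Writing g = a_0 + a_1 x + a_2 x^2, the coefficients solve the normal equations G · a = b where
  G_{ij} = <φ_i, φ_j> and b_i = <f, φ_i>, with φ_0 = 1, φ_1 = x, φ_2 = x^2.
G =
  [2, 0, 2/3]
  [0, 2/3, 0]
  [2/3, 0, 2/5],
b = (4, -12/5, 28/15).
Solving gives a_0 = 1, a_1 = -18/5, a_2 = 3, so
  g(x) = 3*x^2 - 18*x/5 + 1.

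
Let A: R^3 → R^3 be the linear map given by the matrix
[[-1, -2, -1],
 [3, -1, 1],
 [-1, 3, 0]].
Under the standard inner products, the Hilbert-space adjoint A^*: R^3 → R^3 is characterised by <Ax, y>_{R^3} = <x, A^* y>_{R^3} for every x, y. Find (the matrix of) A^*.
A^* = A^T =
[[-1, 3, -1],
 [-2, -1, 3],
 [-1, 1, 0]]

For real matrices with standard dot products, the defining identity <Ax, y> = <x, A^* y> gives (Ax)^T y = x^T (A^*) y, i.e. x^T A^T y = x^T (A^*) y. Since this holds for all x, y, we must have A^* = A^T. Therefore
A^* =
[[-1, 3, -1],
 [-2, -1, 3],
 [-1, 1, 0]].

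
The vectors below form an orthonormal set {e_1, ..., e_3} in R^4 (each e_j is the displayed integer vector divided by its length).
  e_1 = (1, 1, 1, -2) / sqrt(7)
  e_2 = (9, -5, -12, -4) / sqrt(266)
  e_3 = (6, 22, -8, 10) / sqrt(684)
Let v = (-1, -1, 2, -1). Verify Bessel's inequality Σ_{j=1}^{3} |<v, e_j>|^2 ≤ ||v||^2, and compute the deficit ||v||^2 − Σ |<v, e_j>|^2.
Σ |<v, e_j>|^2 = 7; ||v||^2 = 7; deficit = 0

Write each e_j = u_j / sqrt(<u_j, u_j>) where u_j is the displayed integer vector. Then <v, e_j> = <v, u_j> / sqrt(<u_j, u_j>), so |<v, e_j>|^2 = <v, u_j>^2 / <u_j, u_j>.
Coefficients: <v, e_1> = 2/sqrt(7), <v, e_2> = -24/sqrt(266), <v, e_3> = -54/sqrt(684).
Square and sum: Σ |<v, e_j>|^2 = 7.
Compute ||v||^2 = v·v = 7.
Deficit = 7 − 7 = 0 ≥ 0, confirming Bessel's inequality. (The deficit equals ||v − Σ <v,e_j> e_j||^2, the squared distance from v to span{e_j}.)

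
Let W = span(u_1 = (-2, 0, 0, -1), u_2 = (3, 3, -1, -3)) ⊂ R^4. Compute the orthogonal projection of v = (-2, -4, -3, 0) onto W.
proj_W(v) = (-323/131, -189/131, 63/131, 122/131)

Set up U = [u_1 | ... | u_2] ∈ R^(4×2). The projector onto W = col(U) is P = U (U^T U)^(-1) U^T.
Compute U^T U =
  [5, -3]
  [-3, 28],
and U^T v = (4, -15).
Solve U^T U · c = U^T v for the coefficients: c = (67/131, -63/131). The projection is proj_W(v) = U c.
Check: (v - proj_W(v)) · u_1 = 0  (should be 0).
Check: (v - proj_W(v)) · u_2 = 0  (should be 0).
Result: proj_W(v) = (-323/131, -189/131, 63/131, 122/131).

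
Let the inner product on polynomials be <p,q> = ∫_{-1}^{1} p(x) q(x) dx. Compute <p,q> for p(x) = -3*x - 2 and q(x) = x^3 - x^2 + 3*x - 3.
<p,q> = 92/15

Expand the product: p(x)·q(x) = -3*x^4 + x^3 - 7*x^2 + 3*x + 6.
∫_{-1}^{1} of each monomial x^k gives [2/(k+1) if k even, 0 if k odd]. Integrating term-by-term (or equivalently evaluating the antiderivative F(x) = -3*x^5/5 + x^4/4 - 7*x^3/3 + 3*x^2/2 + 6*x at the endpoints):
  F(1) − F(−1) = 289/60 − (-79/60) = 92/15.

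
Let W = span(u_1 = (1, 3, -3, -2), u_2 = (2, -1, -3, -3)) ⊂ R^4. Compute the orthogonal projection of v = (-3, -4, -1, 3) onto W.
proj_W(v) = (-166/333, -974/333, 78/37, 400/333)

Set up U = [u_1 | ... | u_2] ∈ R^(4×2). The projector onto W = col(U) is P = U (U^T U)^(-1) U^T.
Compute U^T U =
  [23, 14]
  [14, 23],
and U^T v = (-18, -8).
Solve U^T U · c = U^T v for the coefficients: c = (-302/333, 68/333). The projection is proj_W(v) = U c.
Check: (v - proj_W(v)) · u_1 = 0  (should be 0).
Check: (v - proj_W(v)) · u_2 = 0  (should be 0).
Result: proj_W(v) = (-166/333, -974/333, 78/37, 400/333).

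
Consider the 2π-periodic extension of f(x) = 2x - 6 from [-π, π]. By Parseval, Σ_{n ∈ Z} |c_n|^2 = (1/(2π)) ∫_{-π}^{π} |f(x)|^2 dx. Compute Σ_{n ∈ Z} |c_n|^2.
Σ |c_n|^2 = 4π^2/3 + 36

Expand and integrate term by term over [-π, π]:
  ∫ (2x)^2 dx = 4·(2π^3/3); ∫ 2·2·(-6)·x dx = 0 (odd integrand); ∫ (-6)^2 dx = 36·2π.
So (1/(2π)) ∫_{-π}^{π} (2x - 6)^2 dx = 4π^2/3 + 36 = 4π^2/3 + 36.
Parseval ⇒ Σ |c_n|^2 = 4π^2/3 + 36.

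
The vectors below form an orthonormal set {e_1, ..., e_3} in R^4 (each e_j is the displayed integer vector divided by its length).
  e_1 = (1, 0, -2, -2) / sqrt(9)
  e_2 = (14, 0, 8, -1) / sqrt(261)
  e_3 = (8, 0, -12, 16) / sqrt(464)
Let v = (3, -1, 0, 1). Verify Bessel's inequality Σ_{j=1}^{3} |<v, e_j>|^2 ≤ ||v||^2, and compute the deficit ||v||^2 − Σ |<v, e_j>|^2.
Σ |<v, e_j>|^2 = 10; ||v||^2 = 11; deficit = 1

Write each e_j = u_j / sqrt(<u_j, u_j>) where u_j is the displayed integer vector. Then <v, e_j> = <v, u_j> / sqrt(<u_j, u_j>), so |<v, e_j>|^2 = <v, u_j>^2 / <u_j, u_j>.
Coefficients: <v, e_1> = 1/sqrt(9), <v, e_2> = 41/sqrt(261), <v, e_3> = 40/sqrt(464).
Square and sum: Σ |<v, e_j>|^2 = 10.
Compute ||v||^2 = v·v = 11.
Deficit = 11 − 10 = 1 ≥ 0, confirming Bessel's inequality. (The deficit equals ||v − Σ <v,e_j> e_j||^2, the squared distance from v to span{e_j}.)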